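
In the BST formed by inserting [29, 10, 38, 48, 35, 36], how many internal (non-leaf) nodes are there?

Tree built from: [29, 10, 38, 48, 35, 36]
Tree (level-order array): [29, 10, 38, None, None, 35, 48, None, 36]
Rule: An internal node has at least one child.
Per-node child counts:
  node 29: 2 child(ren)
  node 10: 0 child(ren)
  node 38: 2 child(ren)
  node 35: 1 child(ren)
  node 36: 0 child(ren)
  node 48: 0 child(ren)
Matching nodes: [29, 38, 35]
Count of internal (non-leaf) nodes: 3


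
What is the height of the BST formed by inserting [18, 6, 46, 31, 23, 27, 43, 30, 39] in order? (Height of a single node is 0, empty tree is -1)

Insertion order: [18, 6, 46, 31, 23, 27, 43, 30, 39]
Tree (level-order array): [18, 6, 46, None, None, 31, None, 23, 43, None, 27, 39, None, None, 30]
Compute height bottom-up (empty subtree = -1):
  height(6) = 1 + max(-1, -1) = 0
  height(30) = 1 + max(-1, -1) = 0
  height(27) = 1 + max(-1, 0) = 1
  height(23) = 1 + max(-1, 1) = 2
  height(39) = 1 + max(-1, -1) = 0
  height(43) = 1 + max(0, -1) = 1
  height(31) = 1 + max(2, 1) = 3
  height(46) = 1 + max(3, -1) = 4
  height(18) = 1 + max(0, 4) = 5
Height = 5


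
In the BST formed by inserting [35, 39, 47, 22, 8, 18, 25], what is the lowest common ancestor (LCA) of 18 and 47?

Tree insertion order: [35, 39, 47, 22, 8, 18, 25]
Tree (level-order array): [35, 22, 39, 8, 25, None, 47, None, 18]
In a BST, the LCA of p=18, q=47 is the first node v on the
root-to-leaf path with p <= v <= q (go left if both < v, right if both > v).
Walk from root:
  at 35: 18 <= 35 <= 47, this is the LCA
LCA = 35


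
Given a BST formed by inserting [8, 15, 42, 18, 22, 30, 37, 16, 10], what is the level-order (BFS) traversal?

Tree insertion order: [8, 15, 42, 18, 22, 30, 37, 16, 10]
Tree (level-order array): [8, None, 15, 10, 42, None, None, 18, None, 16, 22, None, None, None, 30, None, 37]
BFS from the root, enqueuing left then right child of each popped node:
  queue [8] -> pop 8, enqueue [15], visited so far: [8]
  queue [15] -> pop 15, enqueue [10, 42], visited so far: [8, 15]
  queue [10, 42] -> pop 10, enqueue [none], visited so far: [8, 15, 10]
  queue [42] -> pop 42, enqueue [18], visited so far: [8, 15, 10, 42]
  queue [18] -> pop 18, enqueue [16, 22], visited so far: [8, 15, 10, 42, 18]
  queue [16, 22] -> pop 16, enqueue [none], visited so far: [8, 15, 10, 42, 18, 16]
  queue [22] -> pop 22, enqueue [30], visited so far: [8, 15, 10, 42, 18, 16, 22]
  queue [30] -> pop 30, enqueue [37], visited so far: [8, 15, 10, 42, 18, 16, 22, 30]
  queue [37] -> pop 37, enqueue [none], visited so far: [8, 15, 10, 42, 18, 16, 22, 30, 37]
Result: [8, 15, 10, 42, 18, 16, 22, 30, 37]


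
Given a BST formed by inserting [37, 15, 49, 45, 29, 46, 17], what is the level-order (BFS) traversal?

Tree insertion order: [37, 15, 49, 45, 29, 46, 17]
Tree (level-order array): [37, 15, 49, None, 29, 45, None, 17, None, None, 46]
BFS from the root, enqueuing left then right child of each popped node:
  queue [37] -> pop 37, enqueue [15, 49], visited so far: [37]
  queue [15, 49] -> pop 15, enqueue [29], visited so far: [37, 15]
  queue [49, 29] -> pop 49, enqueue [45], visited so far: [37, 15, 49]
  queue [29, 45] -> pop 29, enqueue [17], visited so far: [37, 15, 49, 29]
  queue [45, 17] -> pop 45, enqueue [46], visited so far: [37, 15, 49, 29, 45]
  queue [17, 46] -> pop 17, enqueue [none], visited so far: [37, 15, 49, 29, 45, 17]
  queue [46] -> pop 46, enqueue [none], visited so far: [37, 15, 49, 29, 45, 17, 46]
Result: [37, 15, 49, 29, 45, 17, 46]


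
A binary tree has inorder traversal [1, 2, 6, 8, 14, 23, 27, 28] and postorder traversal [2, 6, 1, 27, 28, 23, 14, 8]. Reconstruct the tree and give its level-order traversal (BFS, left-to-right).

Inorder:   [1, 2, 6, 8, 14, 23, 27, 28]
Postorder: [2, 6, 1, 27, 28, 23, 14, 8]
Algorithm: postorder visits root last, so walk postorder right-to-left;
each value is the root of the current inorder slice — split it at that
value, recurse on the right subtree first, then the left.
Recursive splits:
  root=8; inorder splits into left=[1, 2, 6], right=[14, 23, 27, 28]
  root=14; inorder splits into left=[], right=[23, 27, 28]
  root=23; inorder splits into left=[], right=[27, 28]
  root=28; inorder splits into left=[27], right=[]
  root=27; inorder splits into left=[], right=[]
  root=1; inorder splits into left=[], right=[2, 6]
  root=6; inorder splits into left=[2], right=[]
  root=2; inorder splits into left=[], right=[]
Reconstructed level-order: [8, 1, 14, 6, 23, 2, 28, 27]


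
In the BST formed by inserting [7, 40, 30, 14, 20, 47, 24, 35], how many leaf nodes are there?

Tree built from: [7, 40, 30, 14, 20, 47, 24, 35]
Tree (level-order array): [7, None, 40, 30, 47, 14, 35, None, None, None, 20, None, None, None, 24]
Rule: A leaf has 0 children.
Per-node child counts:
  node 7: 1 child(ren)
  node 40: 2 child(ren)
  node 30: 2 child(ren)
  node 14: 1 child(ren)
  node 20: 1 child(ren)
  node 24: 0 child(ren)
  node 35: 0 child(ren)
  node 47: 0 child(ren)
Matching nodes: [24, 35, 47]
Count of leaf nodes: 3


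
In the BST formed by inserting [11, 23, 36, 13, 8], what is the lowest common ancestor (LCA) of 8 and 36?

Tree insertion order: [11, 23, 36, 13, 8]
Tree (level-order array): [11, 8, 23, None, None, 13, 36]
In a BST, the LCA of p=8, q=36 is the first node v on the
root-to-leaf path with p <= v <= q (go left if both < v, right if both > v).
Walk from root:
  at 11: 8 <= 11 <= 36, this is the LCA
LCA = 11


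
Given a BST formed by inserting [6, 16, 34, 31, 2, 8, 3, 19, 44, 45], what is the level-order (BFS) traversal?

Tree insertion order: [6, 16, 34, 31, 2, 8, 3, 19, 44, 45]
Tree (level-order array): [6, 2, 16, None, 3, 8, 34, None, None, None, None, 31, 44, 19, None, None, 45]
BFS from the root, enqueuing left then right child of each popped node:
  queue [6] -> pop 6, enqueue [2, 16], visited so far: [6]
  queue [2, 16] -> pop 2, enqueue [3], visited so far: [6, 2]
  queue [16, 3] -> pop 16, enqueue [8, 34], visited so far: [6, 2, 16]
  queue [3, 8, 34] -> pop 3, enqueue [none], visited so far: [6, 2, 16, 3]
  queue [8, 34] -> pop 8, enqueue [none], visited so far: [6, 2, 16, 3, 8]
  queue [34] -> pop 34, enqueue [31, 44], visited so far: [6, 2, 16, 3, 8, 34]
  queue [31, 44] -> pop 31, enqueue [19], visited so far: [6, 2, 16, 3, 8, 34, 31]
  queue [44, 19] -> pop 44, enqueue [45], visited so far: [6, 2, 16, 3, 8, 34, 31, 44]
  queue [19, 45] -> pop 19, enqueue [none], visited so far: [6, 2, 16, 3, 8, 34, 31, 44, 19]
  queue [45] -> pop 45, enqueue [none], visited so far: [6, 2, 16, 3, 8, 34, 31, 44, 19, 45]
Result: [6, 2, 16, 3, 8, 34, 31, 44, 19, 45]


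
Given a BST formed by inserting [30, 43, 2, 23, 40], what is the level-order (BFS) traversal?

Tree insertion order: [30, 43, 2, 23, 40]
Tree (level-order array): [30, 2, 43, None, 23, 40]
BFS from the root, enqueuing left then right child of each popped node:
  queue [30] -> pop 30, enqueue [2, 43], visited so far: [30]
  queue [2, 43] -> pop 2, enqueue [23], visited so far: [30, 2]
  queue [43, 23] -> pop 43, enqueue [40], visited so far: [30, 2, 43]
  queue [23, 40] -> pop 23, enqueue [none], visited so far: [30, 2, 43, 23]
  queue [40] -> pop 40, enqueue [none], visited so far: [30, 2, 43, 23, 40]
Result: [30, 2, 43, 23, 40]


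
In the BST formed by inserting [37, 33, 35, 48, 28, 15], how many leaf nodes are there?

Tree built from: [37, 33, 35, 48, 28, 15]
Tree (level-order array): [37, 33, 48, 28, 35, None, None, 15]
Rule: A leaf has 0 children.
Per-node child counts:
  node 37: 2 child(ren)
  node 33: 2 child(ren)
  node 28: 1 child(ren)
  node 15: 0 child(ren)
  node 35: 0 child(ren)
  node 48: 0 child(ren)
Matching nodes: [15, 35, 48]
Count of leaf nodes: 3


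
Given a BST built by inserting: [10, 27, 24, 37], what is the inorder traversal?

Tree insertion order: [10, 27, 24, 37]
Tree (level-order array): [10, None, 27, 24, 37]
Inorder traversal: [10, 24, 27, 37]


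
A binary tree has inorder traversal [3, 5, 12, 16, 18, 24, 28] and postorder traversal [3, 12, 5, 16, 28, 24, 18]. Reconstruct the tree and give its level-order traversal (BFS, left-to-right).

Inorder:   [3, 5, 12, 16, 18, 24, 28]
Postorder: [3, 12, 5, 16, 28, 24, 18]
Algorithm: postorder visits root last, so walk postorder right-to-left;
each value is the root of the current inorder slice — split it at that
value, recurse on the right subtree first, then the left.
Recursive splits:
  root=18; inorder splits into left=[3, 5, 12, 16], right=[24, 28]
  root=24; inorder splits into left=[], right=[28]
  root=28; inorder splits into left=[], right=[]
  root=16; inorder splits into left=[3, 5, 12], right=[]
  root=5; inorder splits into left=[3], right=[12]
  root=12; inorder splits into left=[], right=[]
  root=3; inorder splits into left=[], right=[]
Reconstructed level-order: [18, 16, 24, 5, 28, 3, 12]


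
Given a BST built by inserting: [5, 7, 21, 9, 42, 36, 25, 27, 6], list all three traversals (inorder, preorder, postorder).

Tree insertion order: [5, 7, 21, 9, 42, 36, 25, 27, 6]
Tree (level-order array): [5, None, 7, 6, 21, None, None, 9, 42, None, None, 36, None, 25, None, None, 27]
Inorder (L, root, R): [5, 6, 7, 9, 21, 25, 27, 36, 42]
Preorder (root, L, R): [5, 7, 6, 21, 9, 42, 36, 25, 27]
Postorder (L, R, root): [6, 9, 27, 25, 36, 42, 21, 7, 5]


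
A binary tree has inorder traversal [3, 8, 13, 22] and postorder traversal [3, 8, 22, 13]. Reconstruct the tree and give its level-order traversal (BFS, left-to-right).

Inorder:   [3, 8, 13, 22]
Postorder: [3, 8, 22, 13]
Algorithm: postorder visits root last, so walk postorder right-to-left;
each value is the root of the current inorder slice — split it at that
value, recurse on the right subtree first, then the left.
Recursive splits:
  root=13; inorder splits into left=[3, 8], right=[22]
  root=22; inorder splits into left=[], right=[]
  root=8; inorder splits into left=[3], right=[]
  root=3; inorder splits into left=[], right=[]
Reconstructed level-order: [13, 8, 22, 3]


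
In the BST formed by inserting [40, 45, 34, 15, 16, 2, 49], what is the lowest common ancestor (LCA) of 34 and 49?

Tree insertion order: [40, 45, 34, 15, 16, 2, 49]
Tree (level-order array): [40, 34, 45, 15, None, None, 49, 2, 16]
In a BST, the LCA of p=34, q=49 is the first node v on the
root-to-leaf path with p <= v <= q (go left if both < v, right if both > v).
Walk from root:
  at 40: 34 <= 40 <= 49, this is the LCA
LCA = 40


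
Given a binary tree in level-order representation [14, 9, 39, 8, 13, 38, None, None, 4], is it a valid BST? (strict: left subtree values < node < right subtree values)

Level-order array: [14, 9, 39, 8, 13, 38, None, None, 4]
Validate using subtree bounds (lo, hi): at each node, require lo < value < hi,
then recurse left with hi=value and right with lo=value.
Preorder trace (stopping at first violation):
  at node 14 with bounds (-inf, +inf): OK
  at node 9 with bounds (-inf, 14): OK
  at node 8 with bounds (-inf, 9): OK
  at node 4 with bounds (8, 9): VIOLATION
Node 4 violates its bound: not (8 < 4 < 9).
Result: Not a valid BST


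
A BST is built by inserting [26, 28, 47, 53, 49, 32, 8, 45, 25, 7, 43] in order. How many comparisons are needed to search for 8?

Search path for 8: 26 -> 8
Found: True
Comparisons: 2


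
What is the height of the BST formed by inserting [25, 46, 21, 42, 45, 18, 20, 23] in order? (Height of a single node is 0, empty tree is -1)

Insertion order: [25, 46, 21, 42, 45, 18, 20, 23]
Tree (level-order array): [25, 21, 46, 18, 23, 42, None, None, 20, None, None, None, 45]
Compute height bottom-up (empty subtree = -1):
  height(20) = 1 + max(-1, -1) = 0
  height(18) = 1 + max(-1, 0) = 1
  height(23) = 1 + max(-1, -1) = 0
  height(21) = 1 + max(1, 0) = 2
  height(45) = 1 + max(-1, -1) = 0
  height(42) = 1 + max(-1, 0) = 1
  height(46) = 1 + max(1, -1) = 2
  height(25) = 1 + max(2, 2) = 3
Height = 3


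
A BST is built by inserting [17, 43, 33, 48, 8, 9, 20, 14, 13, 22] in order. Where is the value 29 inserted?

Starting tree (level order): [17, 8, 43, None, 9, 33, 48, None, 14, 20, None, None, None, 13, None, None, 22]
Insertion path: 17 -> 43 -> 33 -> 20 -> 22
Result: insert 29 as right child of 22
Final tree (level order): [17, 8, 43, None, 9, 33, 48, None, 14, 20, None, None, None, 13, None, None, 22, None, None, None, 29]


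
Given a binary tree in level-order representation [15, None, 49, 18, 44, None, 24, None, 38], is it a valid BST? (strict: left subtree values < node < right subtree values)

Level-order array: [15, None, 49, 18, 44, None, 24, None, 38]
Validate using subtree bounds (lo, hi): at each node, require lo < value < hi,
then recurse left with hi=value and right with lo=value.
Preorder trace (stopping at first violation):
  at node 15 with bounds (-inf, +inf): OK
  at node 49 with bounds (15, +inf): OK
  at node 18 with bounds (15, 49): OK
  at node 24 with bounds (18, 49): OK
  at node 44 with bounds (49, +inf): VIOLATION
Node 44 violates its bound: not (49 < 44 < +inf).
Result: Not a valid BST


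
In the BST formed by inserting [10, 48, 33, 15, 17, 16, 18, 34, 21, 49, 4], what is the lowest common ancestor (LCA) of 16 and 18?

Tree insertion order: [10, 48, 33, 15, 17, 16, 18, 34, 21, 49, 4]
Tree (level-order array): [10, 4, 48, None, None, 33, 49, 15, 34, None, None, None, 17, None, None, 16, 18, None, None, None, 21]
In a BST, the LCA of p=16, q=18 is the first node v on the
root-to-leaf path with p <= v <= q (go left if both < v, right if both > v).
Walk from root:
  at 10: both 16 and 18 > 10, go right
  at 48: both 16 and 18 < 48, go left
  at 33: both 16 and 18 < 33, go left
  at 15: both 16 and 18 > 15, go right
  at 17: 16 <= 17 <= 18, this is the LCA
LCA = 17


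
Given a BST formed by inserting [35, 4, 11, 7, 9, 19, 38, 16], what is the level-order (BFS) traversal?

Tree insertion order: [35, 4, 11, 7, 9, 19, 38, 16]
Tree (level-order array): [35, 4, 38, None, 11, None, None, 7, 19, None, 9, 16]
BFS from the root, enqueuing left then right child of each popped node:
  queue [35] -> pop 35, enqueue [4, 38], visited so far: [35]
  queue [4, 38] -> pop 4, enqueue [11], visited so far: [35, 4]
  queue [38, 11] -> pop 38, enqueue [none], visited so far: [35, 4, 38]
  queue [11] -> pop 11, enqueue [7, 19], visited so far: [35, 4, 38, 11]
  queue [7, 19] -> pop 7, enqueue [9], visited so far: [35, 4, 38, 11, 7]
  queue [19, 9] -> pop 19, enqueue [16], visited so far: [35, 4, 38, 11, 7, 19]
  queue [9, 16] -> pop 9, enqueue [none], visited so far: [35, 4, 38, 11, 7, 19, 9]
  queue [16] -> pop 16, enqueue [none], visited so far: [35, 4, 38, 11, 7, 19, 9, 16]
Result: [35, 4, 38, 11, 7, 19, 9, 16]


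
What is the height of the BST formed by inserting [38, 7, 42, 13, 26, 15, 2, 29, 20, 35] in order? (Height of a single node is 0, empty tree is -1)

Insertion order: [38, 7, 42, 13, 26, 15, 2, 29, 20, 35]
Tree (level-order array): [38, 7, 42, 2, 13, None, None, None, None, None, 26, 15, 29, None, 20, None, 35]
Compute height bottom-up (empty subtree = -1):
  height(2) = 1 + max(-1, -1) = 0
  height(20) = 1 + max(-1, -1) = 0
  height(15) = 1 + max(-1, 0) = 1
  height(35) = 1 + max(-1, -1) = 0
  height(29) = 1 + max(-1, 0) = 1
  height(26) = 1 + max(1, 1) = 2
  height(13) = 1 + max(-1, 2) = 3
  height(7) = 1 + max(0, 3) = 4
  height(42) = 1 + max(-1, -1) = 0
  height(38) = 1 + max(4, 0) = 5
Height = 5


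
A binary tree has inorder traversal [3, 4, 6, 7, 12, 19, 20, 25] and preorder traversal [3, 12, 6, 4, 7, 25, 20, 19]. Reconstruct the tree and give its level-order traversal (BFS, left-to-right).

Inorder:  [3, 4, 6, 7, 12, 19, 20, 25]
Preorder: [3, 12, 6, 4, 7, 25, 20, 19]
Algorithm: preorder visits root first, so consume preorder in order;
for each root, split the current inorder slice at that value into
left-subtree inorder and right-subtree inorder, then recurse.
Recursive splits:
  root=3; inorder splits into left=[], right=[4, 6, 7, 12, 19, 20, 25]
  root=12; inorder splits into left=[4, 6, 7], right=[19, 20, 25]
  root=6; inorder splits into left=[4], right=[7]
  root=4; inorder splits into left=[], right=[]
  root=7; inorder splits into left=[], right=[]
  root=25; inorder splits into left=[19, 20], right=[]
  root=20; inorder splits into left=[19], right=[]
  root=19; inorder splits into left=[], right=[]
Reconstructed level-order: [3, 12, 6, 25, 4, 7, 20, 19]


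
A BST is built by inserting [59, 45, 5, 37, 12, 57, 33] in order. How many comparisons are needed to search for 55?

Search path for 55: 59 -> 45 -> 57
Found: False
Comparisons: 3


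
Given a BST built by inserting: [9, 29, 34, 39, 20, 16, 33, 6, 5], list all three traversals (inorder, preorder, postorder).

Tree insertion order: [9, 29, 34, 39, 20, 16, 33, 6, 5]
Tree (level-order array): [9, 6, 29, 5, None, 20, 34, None, None, 16, None, 33, 39]
Inorder (L, root, R): [5, 6, 9, 16, 20, 29, 33, 34, 39]
Preorder (root, L, R): [9, 6, 5, 29, 20, 16, 34, 33, 39]
Postorder (L, R, root): [5, 6, 16, 20, 33, 39, 34, 29, 9]


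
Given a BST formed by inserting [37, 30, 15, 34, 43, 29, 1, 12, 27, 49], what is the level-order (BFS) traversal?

Tree insertion order: [37, 30, 15, 34, 43, 29, 1, 12, 27, 49]
Tree (level-order array): [37, 30, 43, 15, 34, None, 49, 1, 29, None, None, None, None, None, 12, 27]
BFS from the root, enqueuing left then right child of each popped node:
  queue [37] -> pop 37, enqueue [30, 43], visited so far: [37]
  queue [30, 43] -> pop 30, enqueue [15, 34], visited so far: [37, 30]
  queue [43, 15, 34] -> pop 43, enqueue [49], visited so far: [37, 30, 43]
  queue [15, 34, 49] -> pop 15, enqueue [1, 29], visited so far: [37, 30, 43, 15]
  queue [34, 49, 1, 29] -> pop 34, enqueue [none], visited so far: [37, 30, 43, 15, 34]
  queue [49, 1, 29] -> pop 49, enqueue [none], visited so far: [37, 30, 43, 15, 34, 49]
  queue [1, 29] -> pop 1, enqueue [12], visited so far: [37, 30, 43, 15, 34, 49, 1]
  queue [29, 12] -> pop 29, enqueue [27], visited so far: [37, 30, 43, 15, 34, 49, 1, 29]
  queue [12, 27] -> pop 12, enqueue [none], visited so far: [37, 30, 43, 15, 34, 49, 1, 29, 12]
  queue [27] -> pop 27, enqueue [none], visited so far: [37, 30, 43, 15, 34, 49, 1, 29, 12, 27]
Result: [37, 30, 43, 15, 34, 49, 1, 29, 12, 27]


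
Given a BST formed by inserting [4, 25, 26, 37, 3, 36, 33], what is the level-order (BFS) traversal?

Tree insertion order: [4, 25, 26, 37, 3, 36, 33]
Tree (level-order array): [4, 3, 25, None, None, None, 26, None, 37, 36, None, 33]
BFS from the root, enqueuing left then right child of each popped node:
  queue [4] -> pop 4, enqueue [3, 25], visited so far: [4]
  queue [3, 25] -> pop 3, enqueue [none], visited so far: [4, 3]
  queue [25] -> pop 25, enqueue [26], visited so far: [4, 3, 25]
  queue [26] -> pop 26, enqueue [37], visited so far: [4, 3, 25, 26]
  queue [37] -> pop 37, enqueue [36], visited so far: [4, 3, 25, 26, 37]
  queue [36] -> pop 36, enqueue [33], visited so far: [4, 3, 25, 26, 37, 36]
  queue [33] -> pop 33, enqueue [none], visited so far: [4, 3, 25, 26, 37, 36, 33]
Result: [4, 3, 25, 26, 37, 36, 33]


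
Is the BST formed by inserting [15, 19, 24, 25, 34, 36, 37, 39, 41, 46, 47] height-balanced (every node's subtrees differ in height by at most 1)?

Tree (level-order array): [15, None, 19, None, 24, None, 25, None, 34, None, 36, None, 37, None, 39, None, 41, None, 46, None, 47]
Definition: a tree is height-balanced if, at every node, |h(left) - h(right)| <= 1 (empty subtree has height -1).
Bottom-up per-node check:
  node 47: h_left=-1, h_right=-1, diff=0 [OK], height=0
  node 46: h_left=-1, h_right=0, diff=1 [OK], height=1
  node 41: h_left=-1, h_right=1, diff=2 [FAIL (|-1-1|=2 > 1)], height=2
  node 39: h_left=-1, h_right=2, diff=3 [FAIL (|-1-2|=3 > 1)], height=3
  node 37: h_left=-1, h_right=3, diff=4 [FAIL (|-1-3|=4 > 1)], height=4
  node 36: h_left=-1, h_right=4, diff=5 [FAIL (|-1-4|=5 > 1)], height=5
  node 34: h_left=-1, h_right=5, diff=6 [FAIL (|-1-5|=6 > 1)], height=6
  node 25: h_left=-1, h_right=6, diff=7 [FAIL (|-1-6|=7 > 1)], height=7
  node 24: h_left=-1, h_right=7, diff=8 [FAIL (|-1-7|=8 > 1)], height=8
  node 19: h_left=-1, h_right=8, diff=9 [FAIL (|-1-8|=9 > 1)], height=9
  node 15: h_left=-1, h_right=9, diff=10 [FAIL (|-1-9|=10 > 1)], height=10
Node 41 violates the condition: |-1 - 1| = 2 > 1.
Result: Not balanced


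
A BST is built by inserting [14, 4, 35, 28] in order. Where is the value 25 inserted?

Starting tree (level order): [14, 4, 35, None, None, 28]
Insertion path: 14 -> 35 -> 28
Result: insert 25 as left child of 28
Final tree (level order): [14, 4, 35, None, None, 28, None, 25]


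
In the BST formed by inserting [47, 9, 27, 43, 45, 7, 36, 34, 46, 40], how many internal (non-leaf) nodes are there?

Tree built from: [47, 9, 27, 43, 45, 7, 36, 34, 46, 40]
Tree (level-order array): [47, 9, None, 7, 27, None, None, None, 43, 36, 45, 34, 40, None, 46]
Rule: An internal node has at least one child.
Per-node child counts:
  node 47: 1 child(ren)
  node 9: 2 child(ren)
  node 7: 0 child(ren)
  node 27: 1 child(ren)
  node 43: 2 child(ren)
  node 36: 2 child(ren)
  node 34: 0 child(ren)
  node 40: 0 child(ren)
  node 45: 1 child(ren)
  node 46: 0 child(ren)
Matching nodes: [47, 9, 27, 43, 36, 45]
Count of internal (non-leaf) nodes: 6


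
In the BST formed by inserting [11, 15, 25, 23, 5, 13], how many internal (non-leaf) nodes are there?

Tree built from: [11, 15, 25, 23, 5, 13]
Tree (level-order array): [11, 5, 15, None, None, 13, 25, None, None, 23]
Rule: An internal node has at least one child.
Per-node child counts:
  node 11: 2 child(ren)
  node 5: 0 child(ren)
  node 15: 2 child(ren)
  node 13: 0 child(ren)
  node 25: 1 child(ren)
  node 23: 0 child(ren)
Matching nodes: [11, 15, 25]
Count of internal (non-leaf) nodes: 3


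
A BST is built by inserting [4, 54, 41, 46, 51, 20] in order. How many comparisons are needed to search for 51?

Search path for 51: 4 -> 54 -> 41 -> 46 -> 51
Found: True
Comparisons: 5


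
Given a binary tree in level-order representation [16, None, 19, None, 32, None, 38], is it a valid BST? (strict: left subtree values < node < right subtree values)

Level-order array: [16, None, 19, None, 32, None, 38]
Validate using subtree bounds (lo, hi): at each node, require lo < value < hi,
then recurse left with hi=value and right with lo=value.
Preorder trace (stopping at first violation):
  at node 16 with bounds (-inf, +inf): OK
  at node 19 with bounds (16, +inf): OK
  at node 32 with bounds (19, +inf): OK
  at node 38 with bounds (32, +inf): OK
No violation found at any node.
Result: Valid BST


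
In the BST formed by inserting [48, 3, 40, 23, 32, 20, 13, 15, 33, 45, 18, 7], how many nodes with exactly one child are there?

Tree built from: [48, 3, 40, 23, 32, 20, 13, 15, 33, 45, 18, 7]
Tree (level-order array): [48, 3, None, None, 40, 23, 45, 20, 32, None, None, 13, None, None, 33, 7, 15, None, None, None, None, None, 18]
Rule: These are nodes with exactly 1 non-null child.
Per-node child counts:
  node 48: 1 child(ren)
  node 3: 1 child(ren)
  node 40: 2 child(ren)
  node 23: 2 child(ren)
  node 20: 1 child(ren)
  node 13: 2 child(ren)
  node 7: 0 child(ren)
  node 15: 1 child(ren)
  node 18: 0 child(ren)
  node 32: 1 child(ren)
  node 33: 0 child(ren)
  node 45: 0 child(ren)
Matching nodes: [48, 3, 20, 15, 32]
Count of nodes with exactly one child: 5


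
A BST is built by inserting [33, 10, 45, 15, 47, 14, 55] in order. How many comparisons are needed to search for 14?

Search path for 14: 33 -> 10 -> 15 -> 14
Found: True
Comparisons: 4


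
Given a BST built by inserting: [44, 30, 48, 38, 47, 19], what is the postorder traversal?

Tree insertion order: [44, 30, 48, 38, 47, 19]
Tree (level-order array): [44, 30, 48, 19, 38, 47]
Postorder traversal: [19, 38, 30, 47, 48, 44]


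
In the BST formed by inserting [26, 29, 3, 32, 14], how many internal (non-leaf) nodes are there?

Tree built from: [26, 29, 3, 32, 14]
Tree (level-order array): [26, 3, 29, None, 14, None, 32]
Rule: An internal node has at least one child.
Per-node child counts:
  node 26: 2 child(ren)
  node 3: 1 child(ren)
  node 14: 0 child(ren)
  node 29: 1 child(ren)
  node 32: 0 child(ren)
Matching nodes: [26, 3, 29]
Count of internal (non-leaf) nodes: 3


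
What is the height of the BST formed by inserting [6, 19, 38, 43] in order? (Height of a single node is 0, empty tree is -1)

Insertion order: [6, 19, 38, 43]
Tree (level-order array): [6, None, 19, None, 38, None, 43]
Compute height bottom-up (empty subtree = -1):
  height(43) = 1 + max(-1, -1) = 0
  height(38) = 1 + max(-1, 0) = 1
  height(19) = 1 + max(-1, 1) = 2
  height(6) = 1 + max(-1, 2) = 3
Height = 3


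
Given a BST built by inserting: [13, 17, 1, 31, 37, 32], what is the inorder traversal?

Tree insertion order: [13, 17, 1, 31, 37, 32]
Tree (level-order array): [13, 1, 17, None, None, None, 31, None, 37, 32]
Inorder traversal: [1, 13, 17, 31, 32, 37]


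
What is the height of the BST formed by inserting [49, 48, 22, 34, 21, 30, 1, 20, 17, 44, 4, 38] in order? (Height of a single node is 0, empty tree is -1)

Insertion order: [49, 48, 22, 34, 21, 30, 1, 20, 17, 44, 4, 38]
Tree (level-order array): [49, 48, None, 22, None, 21, 34, 1, None, 30, 44, None, 20, None, None, 38, None, 17, None, None, None, 4]
Compute height bottom-up (empty subtree = -1):
  height(4) = 1 + max(-1, -1) = 0
  height(17) = 1 + max(0, -1) = 1
  height(20) = 1 + max(1, -1) = 2
  height(1) = 1 + max(-1, 2) = 3
  height(21) = 1 + max(3, -1) = 4
  height(30) = 1 + max(-1, -1) = 0
  height(38) = 1 + max(-1, -1) = 0
  height(44) = 1 + max(0, -1) = 1
  height(34) = 1 + max(0, 1) = 2
  height(22) = 1 + max(4, 2) = 5
  height(48) = 1 + max(5, -1) = 6
  height(49) = 1 + max(6, -1) = 7
Height = 7


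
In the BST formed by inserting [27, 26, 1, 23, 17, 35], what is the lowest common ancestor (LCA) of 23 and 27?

Tree insertion order: [27, 26, 1, 23, 17, 35]
Tree (level-order array): [27, 26, 35, 1, None, None, None, None, 23, 17]
In a BST, the LCA of p=23, q=27 is the first node v on the
root-to-leaf path with p <= v <= q (go left if both < v, right if both > v).
Walk from root:
  at 27: 23 <= 27 <= 27, this is the LCA
LCA = 27


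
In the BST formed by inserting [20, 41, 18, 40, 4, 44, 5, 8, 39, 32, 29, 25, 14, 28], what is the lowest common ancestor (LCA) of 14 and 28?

Tree insertion order: [20, 41, 18, 40, 4, 44, 5, 8, 39, 32, 29, 25, 14, 28]
Tree (level-order array): [20, 18, 41, 4, None, 40, 44, None, 5, 39, None, None, None, None, 8, 32, None, None, 14, 29, None, None, None, 25, None, None, 28]
In a BST, the LCA of p=14, q=28 is the first node v on the
root-to-leaf path with p <= v <= q (go left if both < v, right if both > v).
Walk from root:
  at 20: 14 <= 20 <= 28, this is the LCA
LCA = 20


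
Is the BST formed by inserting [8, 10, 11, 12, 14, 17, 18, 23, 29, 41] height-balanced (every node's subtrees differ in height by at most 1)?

Tree (level-order array): [8, None, 10, None, 11, None, 12, None, 14, None, 17, None, 18, None, 23, None, 29, None, 41]
Definition: a tree is height-balanced if, at every node, |h(left) - h(right)| <= 1 (empty subtree has height -1).
Bottom-up per-node check:
  node 41: h_left=-1, h_right=-1, diff=0 [OK], height=0
  node 29: h_left=-1, h_right=0, diff=1 [OK], height=1
  node 23: h_left=-1, h_right=1, diff=2 [FAIL (|-1-1|=2 > 1)], height=2
  node 18: h_left=-1, h_right=2, diff=3 [FAIL (|-1-2|=3 > 1)], height=3
  node 17: h_left=-1, h_right=3, diff=4 [FAIL (|-1-3|=4 > 1)], height=4
  node 14: h_left=-1, h_right=4, diff=5 [FAIL (|-1-4|=5 > 1)], height=5
  node 12: h_left=-1, h_right=5, diff=6 [FAIL (|-1-5|=6 > 1)], height=6
  node 11: h_left=-1, h_right=6, diff=7 [FAIL (|-1-6|=7 > 1)], height=7
  node 10: h_left=-1, h_right=7, diff=8 [FAIL (|-1-7|=8 > 1)], height=8
  node 8: h_left=-1, h_right=8, diff=9 [FAIL (|-1-8|=9 > 1)], height=9
Node 23 violates the condition: |-1 - 1| = 2 > 1.
Result: Not balanced


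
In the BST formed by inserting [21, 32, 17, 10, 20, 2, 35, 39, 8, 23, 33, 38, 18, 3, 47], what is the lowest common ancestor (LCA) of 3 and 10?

Tree insertion order: [21, 32, 17, 10, 20, 2, 35, 39, 8, 23, 33, 38, 18, 3, 47]
Tree (level-order array): [21, 17, 32, 10, 20, 23, 35, 2, None, 18, None, None, None, 33, 39, None, 8, None, None, None, None, 38, 47, 3]
In a BST, the LCA of p=3, q=10 is the first node v on the
root-to-leaf path with p <= v <= q (go left if both < v, right if both > v).
Walk from root:
  at 21: both 3 and 10 < 21, go left
  at 17: both 3 and 10 < 17, go left
  at 10: 3 <= 10 <= 10, this is the LCA
LCA = 10


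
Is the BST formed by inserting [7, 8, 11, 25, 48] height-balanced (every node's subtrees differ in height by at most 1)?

Tree (level-order array): [7, None, 8, None, 11, None, 25, None, 48]
Definition: a tree is height-balanced if, at every node, |h(left) - h(right)| <= 1 (empty subtree has height -1).
Bottom-up per-node check:
  node 48: h_left=-1, h_right=-1, diff=0 [OK], height=0
  node 25: h_left=-1, h_right=0, diff=1 [OK], height=1
  node 11: h_left=-1, h_right=1, diff=2 [FAIL (|-1-1|=2 > 1)], height=2
  node 8: h_left=-1, h_right=2, diff=3 [FAIL (|-1-2|=3 > 1)], height=3
  node 7: h_left=-1, h_right=3, diff=4 [FAIL (|-1-3|=4 > 1)], height=4
Node 11 violates the condition: |-1 - 1| = 2 > 1.
Result: Not balanced


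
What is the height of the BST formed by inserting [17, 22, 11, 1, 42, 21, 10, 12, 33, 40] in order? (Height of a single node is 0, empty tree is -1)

Insertion order: [17, 22, 11, 1, 42, 21, 10, 12, 33, 40]
Tree (level-order array): [17, 11, 22, 1, 12, 21, 42, None, 10, None, None, None, None, 33, None, None, None, None, 40]
Compute height bottom-up (empty subtree = -1):
  height(10) = 1 + max(-1, -1) = 0
  height(1) = 1 + max(-1, 0) = 1
  height(12) = 1 + max(-1, -1) = 0
  height(11) = 1 + max(1, 0) = 2
  height(21) = 1 + max(-1, -1) = 0
  height(40) = 1 + max(-1, -1) = 0
  height(33) = 1 + max(-1, 0) = 1
  height(42) = 1 + max(1, -1) = 2
  height(22) = 1 + max(0, 2) = 3
  height(17) = 1 + max(2, 3) = 4
Height = 4


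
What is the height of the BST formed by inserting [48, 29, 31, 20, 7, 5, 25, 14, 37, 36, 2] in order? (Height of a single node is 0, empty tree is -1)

Insertion order: [48, 29, 31, 20, 7, 5, 25, 14, 37, 36, 2]
Tree (level-order array): [48, 29, None, 20, 31, 7, 25, None, 37, 5, 14, None, None, 36, None, 2]
Compute height bottom-up (empty subtree = -1):
  height(2) = 1 + max(-1, -1) = 0
  height(5) = 1 + max(0, -1) = 1
  height(14) = 1 + max(-1, -1) = 0
  height(7) = 1 + max(1, 0) = 2
  height(25) = 1 + max(-1, -1) = 0
  height(20) = 1 + max(2, 0) = 3
  height(36) = 1 + max(-1, -1) = 0
  height(37) = 1 + max(0, -1) = 1
  height(31) = 1 + max(-1, 1) = 2
  height(29) = 1 + max(3, 2) = 4
  height(48) = 1 + max(4, -1) = 5
Height = 5


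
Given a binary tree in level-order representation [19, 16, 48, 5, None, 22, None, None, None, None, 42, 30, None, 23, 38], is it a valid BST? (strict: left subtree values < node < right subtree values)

Level-order array: [19, 16, 48, 5, None, 22, None, None, None, None, 42, 30, None, 23, 38]
Validate using subtree bounds (lo, hi): at each node, require lo < value < hi,
then recurse left with hi=value and right with lo=value.
Preorder trace (stopping at first violation):
  at node 19 with bounds (-inf, +inf): OK
  at node 16 with bounds (-inf, 19): OK
  at node 5 with bounds (-inf, 16): OK
  at node 48 with bounds (19, +inf): OK
  at node 22 with bounds (19, 48): OK
  at node 42 with bounds (22, 48): OK
  at node 30 with bounds (22, 42): OK
  at node 23 with bounds (22, 30): OK
  at node 38 with bounds (30, 42): OK
No violation found at any node.
Result: Valid BST


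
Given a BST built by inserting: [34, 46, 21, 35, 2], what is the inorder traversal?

Tree insertion order: [34, 46, 21, 35, 2]
Tree (level-order array): [34, 21, 46, 2, None, 35]
Inorder traversal: [2, 21, 34, 35, 46]


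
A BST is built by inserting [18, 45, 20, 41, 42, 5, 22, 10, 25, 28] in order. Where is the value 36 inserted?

Starting tree (level order): [18, 5, 45, None, 10, 20, None, None, None, None, 41, 22, 42, None, 25, None, None, None, 28]
Insertion path: 18 -> 45 -> 20 -> 41 -> 22 -> 25 -> 28
Result: insert 36 as right child of 28
Final tree (level order): [18, 5, 45, None, 10, 20, None, None, None, None, 41, 22, 42, None, 25, None, None, None, 28, None, 36]


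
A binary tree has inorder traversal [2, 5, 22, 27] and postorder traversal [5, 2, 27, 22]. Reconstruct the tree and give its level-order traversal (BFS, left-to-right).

Inorder:   [2, 5, 22, 27]
Postorder: [5, 2, 27, 22]
Algorithm: postorder visits root last, so walk postorder right-to-left;
each value is the root of the current inorder slice — split it at that
value, recurse on the right subtree first, then the left.
Recursive splits:
  root=22; inorder splits into left=[2, 5], right=[27]
  root=27; inorder splits into left=[], right=[]
  root=2; inorder splits into left=[], right=[5]
  root=5; inorder splits into left=[], right=[]
Reconstructed level-order: [22, 2, 27, 5]


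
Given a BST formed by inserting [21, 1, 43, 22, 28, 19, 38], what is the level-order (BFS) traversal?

Tree insertion order: [21, 1, 43, 22, 28, 19, 38]
Tree (level-order array): [21, 1, 43, None, 19, 22, None, None, None, None, 28, None, 38]
BFS from the root, enqueuing left then right child of each popped node:
  queue [21] -> pop 21, enqueue [1, 43], visited so far: [21]
  queue [1, 43] -> pop 1, enqueue [19], visited so far: [21, 1]
  queue [43, 19] -> pop 43, enqueue [22], visited so far: [21, 1, 43]
  queue [19, 22] -> pop 19, enqueue [none], visited so far: [21, 1, 43, 19]
  queue [22] -> pop 22, enqueue [28], visited so far: [21, 1, 43, 19, 22]
  queue [28] -> pop 28, enqueue [38], visited so far: [21, 1, 43, 19, 22, 28]
  queue [38] -> pop 38, enqueue [none], visited so far: [21, 1, 43, 19, 22, 28, 38]
Result: [21, 1, 43, 19, 22, 28, 38]


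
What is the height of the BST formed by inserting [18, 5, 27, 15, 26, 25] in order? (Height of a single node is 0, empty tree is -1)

Insertion order: [18, 5, 27, 15, 26, 25]
Tree (level-order array): [18, 5, 27, None, 15, 26, None, None, None, 25]
Compute height bottom-up (empty subtree = -1):
  height(15) = 1 + max(-1, -1) = 0
  height(5) = 1 + max(-1, 0) = 1
  height(25) = 1 + max(-1, -1) = 0
  height(26) = 1 + max(0, -1) = 1
  height(27) = 1 + max(1, -1) = 2
  height(18) = 1 + max(1, 2) = 3
Height = 3


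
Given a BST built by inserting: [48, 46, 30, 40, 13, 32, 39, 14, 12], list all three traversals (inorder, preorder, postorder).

Tree insertion order: [48, 46, 30, 40, 13, 32, 39, 14, 12]
Tree (level-order array): [48, 46, None, 30, None, 13, 40, 12, 14, 32, None, None, None, None, None, None, 39]
Inorder (L, root, R): [12, 13, 14, 30, 32, 39, 40, 46, 48]
Preorder (root, L, R): [48, 46, 30, 13, 12, 14, 40, 32, 39]
Postorder (L, R, root): [12, 14, 13, 39, 32, 40, 30, 46, 48]


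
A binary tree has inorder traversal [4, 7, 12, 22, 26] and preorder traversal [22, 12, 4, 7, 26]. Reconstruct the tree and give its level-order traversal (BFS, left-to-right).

Inorder:  [4, 7, 12, 22, 26]
Preorder: [22, 12, 4, 7, 26]
Algorithm: preorder visits root first, so consume preorder in order;
for each root, split the current inorder slice at that value into
left-subtree inorder and right-subtree inorder, then recurse.
Recursive splits:
  root=22; inorder splits into left=[4, 7, 12], right=[26]
  root=12; inorder splits into left=[4, 7], right=[]
  root=4; inorder splits into left=[], right=[7]
  root=7; inorder splits into left=[], right=[]
  root=26; inorder splits into left=[], right=[]
Reconstructed level-order: [22, 12, 26, 4, 7]


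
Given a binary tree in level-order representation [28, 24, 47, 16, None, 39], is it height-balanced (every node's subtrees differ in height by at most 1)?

Tree (level-order array): [28, 24, 47, 16, None, 39]
Definition: a tree is height-balanced if, at every node, |h(left) - h(right)| <= 1 (empty subtree has height -1).
Bottom-up per-node check:
  node 16: h_left=-1, h_right=-1, diff=0 [OK], height=0
  node 24: h_left=0, h_right=-1, diff=1 [OK], height=1
  node 39: h_left=-1, h_right=-1, diff=0 [OK], height=0
  node 47: h_left=0, h_right=-1, diff=1 [OK], height=1
  node 28: h_left=1, h_right=1, diff=0 [OK], height=2
All nodes satisfy the balance condition.
Result: Balanced


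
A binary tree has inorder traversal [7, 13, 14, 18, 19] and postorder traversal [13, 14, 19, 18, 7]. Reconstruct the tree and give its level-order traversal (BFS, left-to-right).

Inorder:   [7, 13, 14, 18, 19]
Postorder: [13, 14, 19, 18, 7]
Algorithm: postorder visits root last, so walk postorder right-to-left;
each value is the root of the current inorder slice — split it at that
value, recurse on the right subtree first, then the left.
Recursive splits:
  root=7; inorder splits into left=[], right=[13, 14, 18, 19]
  root=18; inorder splits into left=[13, 14], right=[19]
  root=19; inorder splits into left=[], right=[]
  root=14; inorder splits into left=[13], right=[]
  root=13; inorder splits into left=[], right=[]
Reconstructed level-order: [7, 18, 14, 19, 13]


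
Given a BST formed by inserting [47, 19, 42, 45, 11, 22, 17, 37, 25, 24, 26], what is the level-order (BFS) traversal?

Tree insertion order: [47, 19, 42, 45, 11, 22, 17, 37, 25, 24, 26]
Tree (level-order array): [47, 19, None, 11, 42, None, 17, 22, 45, None, None, None, 37, None, None, 25, None, 24, 26]
BFS from the root, enqueuing left then right child of each popped node:
  queue [47] -> pop 47, enqueue [19], visited so far: [47]
  queue [19] -> pop 19, enqueue [11, 42], visited so far: [47, 19]
  queue [11, 42] -> pop 11, enqueue [17], visited so far: [47, 19, 11]
  queue [42, 17] -> pop 42, enqueue [22, 45], visited so far: [47, 19, 11, 42]
  queue [17, 22, 45] -> pop 17, enqueue [none], visited so far: [47, 19, 11, 42, 17]
  queue [22, 45] -> pop 22, enqueue [37], visited so far: [47, 19, 11, 42, 17, 22]
  queue [45, 37] -> pop 45, enqueue [none], visited so far: [47, 19, 11, 42, 17, 22, 45]
  queue [37] -> pop 37, enqueue [25], visited so far: [47, 19, 11, 42, 17, 22, 45, 37]
  queue [25] -> pop 25, enqueue [24, 26], visited so far: [47, 19, 11, 42, 17, 22, 45, 37, 25]
  queue [24, 26] -> pop 24, enqueue [none], visited so far: [47, 19, 11, 42, 17, 22, 45, 37, 25, 24]
  queue [26] -> pop 26, enqueue [none], visited so far: [47, 19, 11, 42, 17, 22, 45, 37, 25, 24, 26]
Result: [47, 19, 11, 42, 17, 22, 45, 37, 25, 24, 26]


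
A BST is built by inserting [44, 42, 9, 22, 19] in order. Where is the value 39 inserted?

Starting tree (level order): [44, 42, None, 9, None, None, 22, 19]
Insertion path: 44 -> 42 -> 9 -> 22
Result: insert 39 as right child of 22
Final tree (level order): [44, 42, None, 9, None, None, 22, 19, 39]


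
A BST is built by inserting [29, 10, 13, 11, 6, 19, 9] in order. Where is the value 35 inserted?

Starting tree (level order): [29, 10, None, 6, 13, None, 9, 11, 19]
Insertion path: 29
Result: insert 35 as right child of 29
Final tree (level order): [29, 10, 35, 6, 13, None, None, None, 9, 11, 19]


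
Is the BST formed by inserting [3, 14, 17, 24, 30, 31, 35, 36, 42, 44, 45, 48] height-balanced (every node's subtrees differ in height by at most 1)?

Tree (level-order array): [3, None, 14, None, 17, None, 24, None, 30, None, 31, None, 35, None, 36, None, 42, None, 44, None, 45, None, 48]
Definition: a tree is height-balanced if, at every node, |h(left) - h(right)| <= 1 (empty subtree has height -1).
Bottom-up per-node check:
  node 48: h_left=-1, h_right=-1, diff=0 [OK], height=0
  node 45: h_left=-1, h_right=0, diff=1 [OK], height=1
  node 44: h_left=-1, h_right=1, diff=2 [FAIL (|-1-1|=2 > 1)], height=2
  node 42: h_left=-1, h_right=2, diff=3 [FAIL (|-1-2|=3 > 1)], height=3
  node 36: h_left=-1, h_right=3, diff=4 [FAIL (|-1-3|=4 > 1)], height=4
  node 35: h_left=-1, h_right=4, diff=5 [FAIL (|-1-4|=5 > 1)], height=5
  node 31: h_left=-1, h_right=5, diff=6 [FAIL (|-1-5|=6 > 1)], height=6
  node 30: h_left=-1, h_right=6, diff=7 [FAIL (|-1-6|=7 > 1)], height=7
  node 24: h_left=-1, h_right=7, diff=8 [FAIL (|-1-7|=8 > 1)], height=8
  node 17: h_left=-1, h_right=8, diff=9 [FAIL (|-1-8|=9 > 1)], height=9
  node 14: h_left=-1, h_right=9, diff=10 [FAIL (|-1-9|=10 > 1)], height=10
  node 3: h_left=-1, h_right=10, diff=11 [FAIL (|-1-10|=11 > 1)], height=11
Node 44 violates the condition: |-1 - 1| = 2 > 1.
Result: Not balanced
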